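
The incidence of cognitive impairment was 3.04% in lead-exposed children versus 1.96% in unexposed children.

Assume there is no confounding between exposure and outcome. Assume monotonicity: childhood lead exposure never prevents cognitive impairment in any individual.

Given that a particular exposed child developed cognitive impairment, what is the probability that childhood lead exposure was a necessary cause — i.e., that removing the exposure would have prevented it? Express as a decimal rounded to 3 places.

p₁ = 0.0304, p₀ = 0.0196.
Under exogeneity and monotonicity, PN = (p₁ − p₀) / p₁.
PN = (0.0304 − 0.0196) / 0.0304 = 0.0108 / 0.0304 ≈ 0.3553

PN ≈ 0.355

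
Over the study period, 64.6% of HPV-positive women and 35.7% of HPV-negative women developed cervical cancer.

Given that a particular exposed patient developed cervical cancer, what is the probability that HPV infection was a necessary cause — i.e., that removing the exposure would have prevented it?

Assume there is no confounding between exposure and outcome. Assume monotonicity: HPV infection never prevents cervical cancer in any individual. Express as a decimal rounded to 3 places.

PN ≈ 0.447

p₁ = 0.646, p₀ = 0.357.
Under exogeneity and monotonicity, PN = (p₁ − p₀) / p₁.
PN = (0.646 − 0.357) / 0.646 = 0.289 / 0.646 ≈ 0.4474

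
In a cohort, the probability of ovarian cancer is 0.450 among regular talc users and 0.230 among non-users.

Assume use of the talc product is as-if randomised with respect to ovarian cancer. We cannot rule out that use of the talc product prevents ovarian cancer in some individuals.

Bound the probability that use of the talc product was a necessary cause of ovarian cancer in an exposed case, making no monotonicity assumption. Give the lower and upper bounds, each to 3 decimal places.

0.489 ≤ PN ≤ 1.000

Let p₁ = 0.45, p₀ = 0.23.
Under exogeneity alone the bounds on PN are max{0,(p₁−p₀)/p₁} ≤ PN ≤ min{1,(1−p₀)/p₁}.
  lower = (p₁ − p₀)/p₁ = 0.22 / 0.45 ≈ 0.4889
  upper = min{1, (1 − p₀)/p₁} = 0.77 / 0.45 ≈ 1.7111 → capped at 1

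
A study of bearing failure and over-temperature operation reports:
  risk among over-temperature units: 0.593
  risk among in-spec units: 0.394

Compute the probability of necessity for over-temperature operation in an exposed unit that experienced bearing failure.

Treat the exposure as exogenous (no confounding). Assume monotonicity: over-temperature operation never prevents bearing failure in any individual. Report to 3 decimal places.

Let p₁ = 0.593, p₀ = 0.394.
Under exogeneity and monotonicity, PN = (p₁ − p₀) / p₁.
PN = (0.593 − 0.394) / 0.593 = 0.199 / 0.593 ≈ 0.3356

PN ≈ 0.336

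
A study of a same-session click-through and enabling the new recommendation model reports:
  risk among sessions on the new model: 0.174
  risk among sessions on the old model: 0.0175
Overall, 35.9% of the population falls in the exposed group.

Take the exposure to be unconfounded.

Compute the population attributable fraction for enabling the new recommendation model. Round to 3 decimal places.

Let p₁ = 0.174, p₀ = 0.0175.
Overall risk P(Y=1) = π·p₁ + (1−π)·p₀ = 0.359×0.174 + 0.641×0.0175 = 0.073683.
Under exogeneity, PAF = [P(Y=1) − p₀] / P(Y=1).
PAF = (0.073683 − 0.0175) / 0.073683 ≈ 0.7625

PAF ≈ 0.762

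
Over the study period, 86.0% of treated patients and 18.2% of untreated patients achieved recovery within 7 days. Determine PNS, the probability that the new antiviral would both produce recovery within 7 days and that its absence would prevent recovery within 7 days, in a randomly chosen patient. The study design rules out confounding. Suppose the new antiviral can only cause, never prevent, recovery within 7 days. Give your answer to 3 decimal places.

PNS ≈ 0.678

p₁ = 0.86, p₀ = 0.182.
Under exogeneity and monotonicity, PNS = p₁ − p₀.
PNS = 0.86 − 0.182 = 0.678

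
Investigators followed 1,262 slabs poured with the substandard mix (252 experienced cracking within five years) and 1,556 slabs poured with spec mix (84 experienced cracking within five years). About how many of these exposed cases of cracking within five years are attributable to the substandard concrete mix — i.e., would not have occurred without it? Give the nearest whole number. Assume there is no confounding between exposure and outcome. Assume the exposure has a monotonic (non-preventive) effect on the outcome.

p₁ = P(outcome | exposed) = 252/1262 = 0.19968
p₀ = P(outcome | unexposed) = 84/1556 = 0.053985
PN = (p₁ − p₀)/p₁ = (0.19968 − 0.053985) / 0.19968 ≈ 0.72965.
Attributable cases ≈ PN × (exposed cases) = 0.72965 × 252 ≈ 183.87.

about 184 cases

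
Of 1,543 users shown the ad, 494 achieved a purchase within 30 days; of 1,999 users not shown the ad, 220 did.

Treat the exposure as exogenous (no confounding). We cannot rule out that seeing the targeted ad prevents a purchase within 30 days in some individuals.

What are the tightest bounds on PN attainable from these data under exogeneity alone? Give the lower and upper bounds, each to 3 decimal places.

0.656 ≤ PN ≤ 1.000

p₁ = P(outcome | exposed) = 494/1543 = 0.32016
p₀ = P(outcome | unexposed) = 220/1999 = 0.11006
Under exogeneity alone the bounds on PN are max{0,(p₁−p₀)/p₁} ≤ PN ≤ min{1,(1−p₀)/p₁}.
  lower = (p₁ − p₀)/p₁ = 0.2101 / 0.32016 ≈ 0.6562
  upper = min{1, (1 − p₀)/p₁} = 0.88994 / 0.32016 ≈ 2.7797 → capped at 1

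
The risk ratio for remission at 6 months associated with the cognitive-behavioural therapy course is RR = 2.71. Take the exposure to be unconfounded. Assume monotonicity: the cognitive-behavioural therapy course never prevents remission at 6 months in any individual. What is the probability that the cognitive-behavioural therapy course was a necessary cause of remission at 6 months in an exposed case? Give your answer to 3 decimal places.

Under exogeneity and monotonicity, PN = (RR − 1) / RR = 1 − 1/RR.
PN = (2.71 − 1) / 2.71 = 1.71 / 2.71 ≈ 0.6310

PN ≈ 0.631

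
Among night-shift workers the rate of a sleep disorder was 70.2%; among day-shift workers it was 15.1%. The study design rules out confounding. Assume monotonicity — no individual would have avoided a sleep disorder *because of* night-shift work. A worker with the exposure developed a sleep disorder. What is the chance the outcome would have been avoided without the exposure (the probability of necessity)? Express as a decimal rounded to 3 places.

p₁ = 0.702, p₀ = 0.151.
Under exogeneity and monotonicity, PN = (p₁ − p₀) / p₁.
PN = (0.702 − 0.151) / 0.702 = 0.551 / 0.702 ≈ 0.7849

PN ≈ 0.785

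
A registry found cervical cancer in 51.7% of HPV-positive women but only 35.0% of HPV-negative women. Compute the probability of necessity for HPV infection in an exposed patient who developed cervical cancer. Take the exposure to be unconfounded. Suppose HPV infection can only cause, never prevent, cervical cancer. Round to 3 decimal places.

PN ≈ 0.323

p₁ = 0.517, p₀ = 0.35.
Under exogeneity and monotonicity, PN = (p₁ − p₀) / p₁.
PN = (0.517 − 0.35) / 0.517 = 0.167 / 0.517 ≈ 0.3230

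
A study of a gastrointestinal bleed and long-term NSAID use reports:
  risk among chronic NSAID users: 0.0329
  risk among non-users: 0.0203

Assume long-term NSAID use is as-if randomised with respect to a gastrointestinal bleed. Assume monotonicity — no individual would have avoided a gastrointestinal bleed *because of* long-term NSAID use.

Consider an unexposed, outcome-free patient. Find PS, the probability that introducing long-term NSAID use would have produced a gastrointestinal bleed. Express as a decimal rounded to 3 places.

Let p₁ = 0.0329, p₀ = 0.0203.
Under exogeneity and monotonicity, PS = (p₁ − p₀) / (1 − p₀).
PS = (0.0329 − 0.0203) / (1 − 0.0203) = 0.0126 / 0.9797 ≈ 0.0129

PS ≈ 0.013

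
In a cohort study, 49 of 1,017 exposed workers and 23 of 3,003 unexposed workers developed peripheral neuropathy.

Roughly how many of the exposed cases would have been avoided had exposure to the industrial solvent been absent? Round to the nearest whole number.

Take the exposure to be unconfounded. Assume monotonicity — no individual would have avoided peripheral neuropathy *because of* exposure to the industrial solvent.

about 41 cases

p₁ = P(outcome | exposed) = 49/1017 = 0.048181
p₀ = P(outcome | unexposed) = 23/3003 = 0.007659
PN = (p₁ − p₀)/p₁ = (0.048181 − 0.007659) / 0.048181 ≈ 0.84104.
Attributable cases ≈ PN × (exposed cases) = 0.84104 × 49 ≈ 41.21.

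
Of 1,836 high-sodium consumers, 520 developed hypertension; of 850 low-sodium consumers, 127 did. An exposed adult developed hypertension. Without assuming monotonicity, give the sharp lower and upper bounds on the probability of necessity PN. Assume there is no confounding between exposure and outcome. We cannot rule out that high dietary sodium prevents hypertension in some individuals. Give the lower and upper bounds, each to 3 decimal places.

p₁ = P(outcome | exposed) = 520/1836 = 0.28322
p₀ = P(outcome | unexposed) = 127/850 = 0.14941
Under exogeneity alone the bounds on PN are max{0,(p₁−p₀)/p₁} ≤ PN ≤ min{1,(1−p₀)/p₁}.
  lower = (p₁ − p₀)/p₁ = 0.13381 / 0.28322 ≈ 0.4725
  upper = min{1, (1 − p₀)/p₁} = 0.85059 / 0.28322 ≈ 3.0032 → capped at 1

0.472 ≤ PN ≤ 1.000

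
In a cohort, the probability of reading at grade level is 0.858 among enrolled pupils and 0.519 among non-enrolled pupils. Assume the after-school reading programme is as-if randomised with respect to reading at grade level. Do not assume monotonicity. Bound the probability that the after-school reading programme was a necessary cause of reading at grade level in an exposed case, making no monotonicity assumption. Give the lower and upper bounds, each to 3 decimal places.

Let p₁ = 0.858, p₀ = 0.519.
Under exogeneity alone the bounds on PN are max{0,(p₁−p₀)/p₁} ≤ PN ≤ min{1,(1−p₀)/p₁}.
  lower = (p₁ − p₀)/p₁ = 0.339 / 0.858 ≈ 0.3951
  upper = min{1, (1 − p₀)/p₁} = 0.481 / 0.858 ≈ 0.5606

0.395 ≤ PN ≤ 0.561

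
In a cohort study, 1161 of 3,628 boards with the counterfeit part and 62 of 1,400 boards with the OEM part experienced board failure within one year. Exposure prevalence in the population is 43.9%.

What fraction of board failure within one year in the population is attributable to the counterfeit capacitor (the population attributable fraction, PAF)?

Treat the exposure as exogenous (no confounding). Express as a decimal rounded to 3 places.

p₁ = P(outcome | exposed) = 1161/3628 = 0.32001
p₀ = P(outcome | unexposed) = 62/1400 = 0.044286
Overall risk P(Y=1) = π·p₁ + (1−π)·p₀ = 0.439×0.32001 + 0.561×0.044286 = 0.16533.
Under exogeneity, PAF = [P(Y=1) − p₀] / P(Y=1).
PAF = (0.16533 − 0.044286) / 0.16533 ≈ 0.7321

PAF ≈ 0.732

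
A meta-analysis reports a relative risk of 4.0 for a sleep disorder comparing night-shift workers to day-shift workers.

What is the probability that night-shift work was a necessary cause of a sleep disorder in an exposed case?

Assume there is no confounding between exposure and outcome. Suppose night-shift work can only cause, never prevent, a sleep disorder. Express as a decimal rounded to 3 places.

PN ≈ 0.750

Under exogeneity and monotonicity, PN = (RR − 1) / RR = 1 − 1/RR.
PN = (4.0 − 1) / 4.0 = 3 / 4.0 ≈ 0.7500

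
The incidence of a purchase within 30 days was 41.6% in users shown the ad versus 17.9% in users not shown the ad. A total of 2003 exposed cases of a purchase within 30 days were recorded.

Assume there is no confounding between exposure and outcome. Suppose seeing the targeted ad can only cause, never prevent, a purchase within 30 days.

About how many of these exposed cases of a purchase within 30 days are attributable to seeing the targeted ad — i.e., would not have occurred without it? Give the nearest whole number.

p₁ = 0.416, p₀ = 0.179.
PN = (p₁ − p₀)/p₁ = (0.416 − 0.179) / 0.416 ≈ 0.56971.
Attributable cases ≈ PN × (exposed cases) = 0.56971 × 2003 ≈ 1141.13.

about 1141 cases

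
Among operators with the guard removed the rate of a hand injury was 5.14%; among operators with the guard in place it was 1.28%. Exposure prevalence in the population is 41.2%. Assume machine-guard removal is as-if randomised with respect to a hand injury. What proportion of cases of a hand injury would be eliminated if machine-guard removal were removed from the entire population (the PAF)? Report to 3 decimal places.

PAF ≈ 0.554

p₁ = 0.0514, p₀ = 0.0128.
Overall risk P(Y=1) = π·p₁ + (1−π)·p₀ = 0.412×0.0514 + 0.588×0.0128 = 0.028703.
Under exogeneity, PAF = [P(Y=1) − p₀] / P(Y=1).
PAF = (0.028703 − 0.0128) / 0.028703 ≈ 0.5541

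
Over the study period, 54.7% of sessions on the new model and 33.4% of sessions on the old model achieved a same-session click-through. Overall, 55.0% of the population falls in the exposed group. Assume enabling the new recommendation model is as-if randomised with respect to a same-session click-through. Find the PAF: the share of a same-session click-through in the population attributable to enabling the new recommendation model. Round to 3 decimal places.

PAF ≈ 0.260

p₁ = 0.547, p₀ = 0.334.
Overall risk P(Y=1) = π·p₁ + (1−π)·p₀ = 0.55×0.547 + 0.45×0.334 = 0.45115.
Under exogeneity, PAF = [P(Y=1) − p₀] / P(Y=1).
PAF = (0.45115 − 0.334) / 0.45115 ≈ 0.2597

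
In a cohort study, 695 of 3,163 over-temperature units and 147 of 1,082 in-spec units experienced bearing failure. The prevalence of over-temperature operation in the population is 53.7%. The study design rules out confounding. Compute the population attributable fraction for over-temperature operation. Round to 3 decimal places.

PAF ≈ 0.249

p₁ = P(outcome | exposed) = 695/3163 = 0.21973
p₀ = P(outcome | unexposed) = 147/1082 = 0.13586
Overall risk P(Y=1) = π·p₁ + (1−π)·p₀ = 0.537×0.21973 + 0.463×0.13586 = 0.1809.
Under exogeneity, PAF = [P(Y=1) − p₀] / P(Y=1).
PAF = (0.1809 − 0.13586) / 0.1809 ≈ 0.2490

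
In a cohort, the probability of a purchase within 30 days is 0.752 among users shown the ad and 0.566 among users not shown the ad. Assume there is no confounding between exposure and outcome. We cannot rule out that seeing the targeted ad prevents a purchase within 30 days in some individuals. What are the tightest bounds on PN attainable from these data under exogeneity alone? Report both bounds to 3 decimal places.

Let p₁ = 0.752, p₀ = 0.566.
Under exogeneity alone the bounds on PN are max{0,(p₁−p₀)/p₁} ≤ PN ≤ min{1,(1−p₀)/p₁}.
  lower = (p₁ − p₀)/p₁ = 0.186 / 0.752 ≈ 0.2473
  upper = min{1, (1 − p₀)/p₁} = 0.434 / 0.752 ≈ 0.5771

0.247 ≤ PN ≤ 0.577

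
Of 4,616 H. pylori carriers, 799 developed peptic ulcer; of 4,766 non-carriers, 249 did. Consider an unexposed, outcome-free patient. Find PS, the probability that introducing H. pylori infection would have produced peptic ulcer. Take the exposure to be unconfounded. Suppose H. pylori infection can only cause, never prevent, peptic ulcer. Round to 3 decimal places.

PS ≈ 0.128

p₁ = P(outcome | exposed) = 799/4616 = 0.17309
p₀ = P(outcome | unexposed) = 249/4766 = 0.052245
Under exogeneity and monotonicity, PS = (p₁ − p₀) / (1 − p₀).
PS = (0.17309 − 0.052245) / (1 − 0.052245) = 0.12085 / 0.94775 ≈ 0.1275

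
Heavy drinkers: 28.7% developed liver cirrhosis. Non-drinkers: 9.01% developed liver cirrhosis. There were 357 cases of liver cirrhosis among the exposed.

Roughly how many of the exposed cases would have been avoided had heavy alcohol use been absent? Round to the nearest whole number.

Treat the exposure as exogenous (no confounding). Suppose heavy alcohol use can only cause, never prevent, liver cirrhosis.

p₁ = 0.287, p₀ = 0.0901.
PN = (p₁ − p₀)/p₁ = (0.287 − 0.0901) / 0.287 ≈ 0.68606.
Attributable cases ≈ PN × (exposed cases) = 0.68606 × 357 ≈ 244.92.

about 245 cases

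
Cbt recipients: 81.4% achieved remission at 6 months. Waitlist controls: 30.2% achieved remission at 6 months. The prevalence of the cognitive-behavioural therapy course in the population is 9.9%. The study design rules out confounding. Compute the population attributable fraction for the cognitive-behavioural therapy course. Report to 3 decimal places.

p₁ = 0.814, p₀ = 0.302.
Overall risk P(Y=1) = π·p₁ + (1−π)·p₀ = 0.099×0.814 + 0.901×0.302 = 0.35269.
Under exogeneity, PAF = [P(Y=1) − p₀] / P(Y=1).
PAF = (0.35269 − 0.302) / 0.35269 ≈ 0.1437

PAF ≈ 0.144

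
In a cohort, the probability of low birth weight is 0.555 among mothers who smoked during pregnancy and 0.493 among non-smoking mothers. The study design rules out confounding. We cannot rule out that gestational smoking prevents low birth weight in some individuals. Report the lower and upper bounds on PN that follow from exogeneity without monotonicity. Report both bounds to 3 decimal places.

Let p₁ = 0.555, p₀ = 0.493.
Under exogeneity alone the bounds on PN are max{0,(p₁−p₀)/p₁} ≤ PN ≤ min{1,(1−p₀)/p₁}.
  lower = (p₁ − p₀)/p₁ = 0.062 / 0.555 ≈ 0.1117
  upper = min{1, (1 − p₀)/p₁} = 0.507 / 0.555 ≈ 0.9135

0.112 ≤ PN ≤ 0.914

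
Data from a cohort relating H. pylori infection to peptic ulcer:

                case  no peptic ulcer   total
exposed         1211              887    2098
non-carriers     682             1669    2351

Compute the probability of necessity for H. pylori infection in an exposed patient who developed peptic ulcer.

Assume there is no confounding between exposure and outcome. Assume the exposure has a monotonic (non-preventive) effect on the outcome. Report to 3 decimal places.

p₁ = P(outcome | exposed) = 1211/2098 = 0.57722
p₀ = P(outcome | unexposed) = 682/2351 = 0.29009
Under exogeneity and monotonicity, PN = (p₁ − p₀)/p₁.
PN = (0.57722 − 0.29009) / 0.57722 ≈ 0.4974

PN ≈ 0.497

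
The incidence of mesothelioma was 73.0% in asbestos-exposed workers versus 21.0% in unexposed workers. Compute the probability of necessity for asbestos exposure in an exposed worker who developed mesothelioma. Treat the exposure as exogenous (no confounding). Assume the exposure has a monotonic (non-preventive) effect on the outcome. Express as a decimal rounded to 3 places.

PN ≈ 0.712

p₁ = 0.73, p₀ = 0.21.
Under exogeneity and monotonicity, PN = (p₁ − p₀) / p₁.
PN = (0.73 − 0.21) / 0.73 = 0.52 / 0.73 ≈ 0.7123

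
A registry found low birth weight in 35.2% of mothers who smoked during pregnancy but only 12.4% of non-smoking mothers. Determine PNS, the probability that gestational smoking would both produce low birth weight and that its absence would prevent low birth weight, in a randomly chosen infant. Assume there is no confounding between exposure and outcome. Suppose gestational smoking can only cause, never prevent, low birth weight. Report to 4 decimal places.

PNS ≈ 0.2280

p₁ = 0.352, p₀ = 0.124.
Under exogeneity and monotonicity, PNS = p₁ − p₀.
PNS = 0.352 − 0.124 = 0.228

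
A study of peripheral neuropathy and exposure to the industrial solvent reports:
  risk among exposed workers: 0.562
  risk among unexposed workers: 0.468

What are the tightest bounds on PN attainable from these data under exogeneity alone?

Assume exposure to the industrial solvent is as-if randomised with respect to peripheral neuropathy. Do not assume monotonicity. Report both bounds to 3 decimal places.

0.167 ≤ PN ≤ 0.947

Let p₁ = 0.562, p₀ = 0.468.
Under exogeneity alone the bounds on PN are max{0,(p₁−p₀)/p₁} ≤ PN ≤ min{1,(1−p₀)/p₁}.
  lower = (p₁ − p₀)/p₁ = 0.094 / 0.562 ≈ 0.1673
  upper = min{1, (1 − p₀)/p₁} = 0.532 / 0.562 ≈ 0.9466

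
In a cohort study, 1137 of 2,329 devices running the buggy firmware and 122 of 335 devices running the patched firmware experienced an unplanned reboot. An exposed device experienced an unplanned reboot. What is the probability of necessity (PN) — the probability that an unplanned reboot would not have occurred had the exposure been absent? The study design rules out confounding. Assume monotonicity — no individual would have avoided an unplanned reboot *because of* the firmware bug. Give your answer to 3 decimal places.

p₁ = P(outcome | exposed) = 1137/2329 = 0.48819
p₀ = P(outcome | unexposed) = 122/335 = 0.36418
Under exogeneity and monotonicity, PN = (p₁ − p₀) / p₁.
PN = (0.48819 − 0.36418) / 0.48819 = 0.12401 / 0.48819 ≈ 0.2540

PN ≈ 0.254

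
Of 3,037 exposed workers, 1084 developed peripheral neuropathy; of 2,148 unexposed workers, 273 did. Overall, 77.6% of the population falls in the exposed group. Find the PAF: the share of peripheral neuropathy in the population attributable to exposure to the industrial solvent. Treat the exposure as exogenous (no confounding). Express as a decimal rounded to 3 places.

PAF ≈ 0.584

p₁ = P(outcome | exposed) = 1084/3037 = 0.35693
p₀ = P(outcome | unexposed) = 273/2148 = 0.12709
Overall risk P(Y=1) = π·p₁ + (1−π)·p₀ = 0.776×0.35693 + 0.224×0.12709 = 0.30545.
Under exogeneity, PAF = [P(Y=1) − p₀] / P(Y=1).
PAF = (0.30545 − 0.12709) / 0.30545 ≈ 0.5839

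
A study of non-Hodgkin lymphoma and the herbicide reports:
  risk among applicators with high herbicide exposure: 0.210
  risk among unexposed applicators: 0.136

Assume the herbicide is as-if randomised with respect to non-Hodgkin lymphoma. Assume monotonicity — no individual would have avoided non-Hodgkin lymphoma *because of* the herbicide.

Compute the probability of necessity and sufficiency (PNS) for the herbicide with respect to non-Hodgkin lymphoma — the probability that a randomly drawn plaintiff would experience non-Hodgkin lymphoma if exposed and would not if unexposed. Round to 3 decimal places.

PNS ≈ 0.074

Let p₁ = 0.21, p₀ = 0.136.
Under exogeneity and monotonicity, PNS = p₁ − p₀.
PNS = 0.21 − 0.136 = 0.074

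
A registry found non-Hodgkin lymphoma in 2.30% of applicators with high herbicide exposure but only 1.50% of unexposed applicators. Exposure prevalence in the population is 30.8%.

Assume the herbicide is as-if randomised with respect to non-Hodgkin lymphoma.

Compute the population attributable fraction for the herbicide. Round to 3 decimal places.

PAF ≈ 0.141

p₁ = 0.023, p₀ = 0.015.
Overall risk P(Y=1) = π·p₁ + (1−π)·p₀ = 0.308×0.023 + 0.692×0.015 = 0.017464.
Under exogeneity, PAF = [P(Y=1) − p₀] / P(Y=1).
PAF = (0.017464 − 0.015) / 0.017464 ≈ 0.1411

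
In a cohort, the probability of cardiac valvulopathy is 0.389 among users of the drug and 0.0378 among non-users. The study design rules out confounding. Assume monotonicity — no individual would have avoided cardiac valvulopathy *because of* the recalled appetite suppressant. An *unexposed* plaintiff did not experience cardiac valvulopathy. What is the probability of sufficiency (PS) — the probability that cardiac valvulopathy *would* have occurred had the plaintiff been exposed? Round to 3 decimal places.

Let p₁ = 0.389, p₀ = 0.0378.
Under exogeneity and monotonicity, PS = (p₁ − p₀) / (1 − p₀).
PS = (0.389 − 0.0378) / (1 − 0.0378) = 0.3512 / 0.9622 ≈ 0.3650

PS ≈ 0.365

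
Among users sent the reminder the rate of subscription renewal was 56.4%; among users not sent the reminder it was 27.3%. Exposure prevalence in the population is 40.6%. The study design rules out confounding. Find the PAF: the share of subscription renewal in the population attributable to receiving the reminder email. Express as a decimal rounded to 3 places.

PAF ≈ 0.302

p₁ = 0.564, p₀ = 0.273.
Overall risk P(Y=1) = π·p₁ + (1−π)·p₀ = 0.406×0.564 + 0.594×0.273 = 0.39115.
Under exogeneity, PAF = [P(Y=1) − p₀] / P(Y=1).
PAF = (0.39115 − 0.273) / 0.39115 ≈ 0.3021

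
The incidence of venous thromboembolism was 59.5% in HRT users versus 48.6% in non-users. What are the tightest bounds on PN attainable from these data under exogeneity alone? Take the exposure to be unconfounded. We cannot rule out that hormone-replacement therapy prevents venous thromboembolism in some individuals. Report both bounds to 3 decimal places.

p₁ = 0.595, p₀ = 0.486.
Under exogeneity alone the bounds on PN are max{0,(p₁−p₀)/p₁} ≤ PN ≤ min{1,(1−p₀)/p₁}.
  lower = (p₁ − p₀)/p₁ = 0.109 / 0.595 ≈ 0.1832
  upper = min{1, (1 − p₀)/p₁} = 0.514 / 0.595 ≈ 0.8639

0.183 ≤ PN ≤ 0.864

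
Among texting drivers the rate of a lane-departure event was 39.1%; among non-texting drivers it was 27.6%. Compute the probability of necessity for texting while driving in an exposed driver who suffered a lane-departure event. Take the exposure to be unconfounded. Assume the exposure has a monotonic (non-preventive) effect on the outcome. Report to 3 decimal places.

p₁ = 0.391, p₀ = 0.276.
Under exogeneity and monotonicity, PN = (p₁ − p₀) / p₁.
PN = (0.391 − 0.276) / 0.391 = 0.115 / 0.391 ≈ 0.2941

PN ≈ 0.294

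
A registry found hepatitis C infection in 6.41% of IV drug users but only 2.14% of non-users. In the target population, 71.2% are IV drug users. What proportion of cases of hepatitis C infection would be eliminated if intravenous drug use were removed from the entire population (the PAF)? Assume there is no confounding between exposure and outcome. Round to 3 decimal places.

p₁ = 0.0641, p₀ = 0.0214.
Overall risk P(Y=1) = π·p₁ + (1−π)·p₀ = 0.712×0.0641 + 0.288×0.0214 = 0.051802.
Under exogeneity, PAF = [P(Y=1) − p₀] / P(Y=1).
PAF = (0.051802 − 0.0214) / 0.051802 ≈ 0.5869

PAF ≈ 0.587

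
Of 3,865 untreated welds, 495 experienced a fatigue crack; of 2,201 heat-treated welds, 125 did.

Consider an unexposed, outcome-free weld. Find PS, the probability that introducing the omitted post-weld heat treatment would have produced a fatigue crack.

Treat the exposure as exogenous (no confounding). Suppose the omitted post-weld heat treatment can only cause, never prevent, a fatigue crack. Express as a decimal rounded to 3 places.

PS ≈ 0.076

p₁ = P(outcome | exposed) = 495/3865 = 0.12807
p₀ = P(outcome | unexposed) = 125/2201 = 0.056792
Under exogeneity and monotonicity, PS = (p₁ − p₀) / (1 − p₀).
PS = (0.12807 − 0.056792) / (1 − 0.056792) = 0.07128 / 0.94321 ≈ 0.0756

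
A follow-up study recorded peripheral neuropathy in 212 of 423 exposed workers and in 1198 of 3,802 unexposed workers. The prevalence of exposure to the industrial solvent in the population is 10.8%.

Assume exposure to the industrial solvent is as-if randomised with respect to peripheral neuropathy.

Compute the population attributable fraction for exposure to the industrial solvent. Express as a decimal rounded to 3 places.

PAF ≈ 0.060

p₁ = P(outcome | exposed) = 212/423 = 0.50118
p₀ = P(outcome | unexposed) = 1198/3802 = 0.3151
Overall risk P(Y=1) = π·p₁ + (1−π)·p₀ = 0.108×0.50118 + 0.892×0.3151 = 0.33519.
Under exogeneity, PAF = [P(Y=1) − p₀] / P(Y=1).
PAF = (0.33519 − 0.3151) / 0.33519 ≈ 0.0600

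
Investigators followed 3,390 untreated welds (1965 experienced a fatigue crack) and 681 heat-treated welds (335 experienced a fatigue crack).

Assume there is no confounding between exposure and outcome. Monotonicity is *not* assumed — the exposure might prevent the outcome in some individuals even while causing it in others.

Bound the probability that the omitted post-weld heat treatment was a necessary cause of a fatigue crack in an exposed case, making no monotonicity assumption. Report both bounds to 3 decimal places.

p₁ = P(outcome | exposed) = 1965/3390 = 0.57965
p₀ = P(outcome | unexposed) = 335/681 = 0.49192
Under exogeneity alone the bounds on PN are max{0,(p₁−p₀)/p₁} ≤ PN ≤ min{1,(1−p₀)/p₁}.
  lower = (p₁ − p₀)/p₁ = 0.087722 / 0.57965 ≈ 0.1513
  upper = min{1, (1 − p₀)/p₁} = 0.50808 / 0.57965 ≈ 0.8765

0.151 ≤ PN ≤ 0.877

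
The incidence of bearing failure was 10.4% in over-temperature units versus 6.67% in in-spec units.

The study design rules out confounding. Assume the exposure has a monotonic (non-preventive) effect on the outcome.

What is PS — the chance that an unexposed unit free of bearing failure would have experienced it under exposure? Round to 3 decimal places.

p₁ = 0.104, p₀ = 0.0667.
Under exogeneity and monotonicity, PS = (p₁ − p₀) / (1 − p₀).
PS = (0.104 − 0.0667) / (1 − 0.0667) = 0.0373 / 0.9333 ≈ 0.0400

PS ≈ 0.040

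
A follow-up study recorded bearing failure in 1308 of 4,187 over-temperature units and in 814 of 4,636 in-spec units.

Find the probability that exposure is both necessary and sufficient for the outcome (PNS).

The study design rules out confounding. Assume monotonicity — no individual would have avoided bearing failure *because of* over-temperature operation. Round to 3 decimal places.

PNS ≈ 0.137

p₁ = P(outcome | exposed) = 1308/4187 = 0.3124
p₀ = P(outcome | unexposed) = 814/4636 = 0.17558
Under exogeneity and monotonicity, PNS = p₁ − p₀.
PNS = 0.3124 − 0.17558 = 0.13681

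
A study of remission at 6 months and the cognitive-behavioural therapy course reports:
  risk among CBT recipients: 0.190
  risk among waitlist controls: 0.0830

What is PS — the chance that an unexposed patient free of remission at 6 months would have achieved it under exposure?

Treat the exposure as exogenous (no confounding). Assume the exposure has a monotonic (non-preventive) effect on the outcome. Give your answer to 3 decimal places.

PS ≈ 0.117

Let p₁ = 0.19, p₀ = 0.083.
Under exogeneity and monotonicity, PS = (p₁ − p₀) / (1 − p₀).
PS = (0.19 − 0.083) / (1 − 0.083) = 0.107 / 0.917 ≈ 0.1167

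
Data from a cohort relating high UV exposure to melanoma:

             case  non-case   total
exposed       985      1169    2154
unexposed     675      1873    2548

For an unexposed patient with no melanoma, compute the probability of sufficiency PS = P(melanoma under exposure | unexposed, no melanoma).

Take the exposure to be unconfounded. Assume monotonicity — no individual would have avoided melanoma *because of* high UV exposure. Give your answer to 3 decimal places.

p₁ = P(outcome | exposed) = 985/2154 = 0.45729
p₀ = P(outcome | unexposed) = 675/2548 = 0.26491
Under exogeneity and monotonicity, PS = (p₁ − p₀)/(1 − p₀).
PS = (0.45729 − 0.26491) / 0.73509 ≈ 0.2617

PS ≈ 0.262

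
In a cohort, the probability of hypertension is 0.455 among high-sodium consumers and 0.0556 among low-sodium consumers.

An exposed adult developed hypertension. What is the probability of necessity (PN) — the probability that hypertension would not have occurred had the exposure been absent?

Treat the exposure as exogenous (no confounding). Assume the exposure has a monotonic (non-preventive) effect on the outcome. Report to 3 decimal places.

PN ≈ 0.878

Let p₁ = 0.455, p₀ = 0.0556.
Under exogeneity and monotonicity, PN = (p₁ − p₀) / p₁.
PN = (0.455 − 0.0556) / 0.455 = 0.3994 / 0.455 ≈ 0.8778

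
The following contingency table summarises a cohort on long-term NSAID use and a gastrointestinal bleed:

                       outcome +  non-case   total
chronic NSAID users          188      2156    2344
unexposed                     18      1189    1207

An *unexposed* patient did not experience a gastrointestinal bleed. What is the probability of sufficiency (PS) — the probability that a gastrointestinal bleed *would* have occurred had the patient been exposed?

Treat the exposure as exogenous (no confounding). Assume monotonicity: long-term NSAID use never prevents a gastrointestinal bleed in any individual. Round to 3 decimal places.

PS ≈ 0.066

p₁ = P(outcome | exposed) = 188/2344 = 0.080205
p₀ = P(outcome | unexposed) = 18/1207 = 0.014913
Under exogeneity and monotonicity, PS = (p₁ − p₀)/(1 − p₀).
PS = (0.080205 − 0.014913) / 0.98509 ≈ 0.0663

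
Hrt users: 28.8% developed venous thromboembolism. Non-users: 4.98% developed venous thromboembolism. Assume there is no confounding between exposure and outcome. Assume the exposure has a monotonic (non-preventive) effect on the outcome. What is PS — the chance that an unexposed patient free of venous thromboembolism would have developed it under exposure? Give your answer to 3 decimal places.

PS ≈ 0.251

p₁ = 0.288, p₀ = 0.0498.
Under exogeneity and monotonicity, PS = (p₁ − p₀) / (1 − p₀).
PS = (0.288 − 0.0498) / (1 − 0.0498) = 0.2382 / 0.9502 ≈ 0.2507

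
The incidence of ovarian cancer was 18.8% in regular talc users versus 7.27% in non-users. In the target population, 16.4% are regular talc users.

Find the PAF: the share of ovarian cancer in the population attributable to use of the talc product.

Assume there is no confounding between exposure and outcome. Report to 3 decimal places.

p₁ = 0.188, p₀ = 0.0727.
Overall risk P(Y=1) = π·p₁ + (1−π)·p₀ = 0.164×0.188 + 0.836×0.0727 = 0.091609.
Under exogeneity, PAF = [P(Y=1) − p₀] / P(Y=1).
PAF = (0.091609 − 0.0727) / 0.091609 ≈ 0.2064

PAF ≈ 0.206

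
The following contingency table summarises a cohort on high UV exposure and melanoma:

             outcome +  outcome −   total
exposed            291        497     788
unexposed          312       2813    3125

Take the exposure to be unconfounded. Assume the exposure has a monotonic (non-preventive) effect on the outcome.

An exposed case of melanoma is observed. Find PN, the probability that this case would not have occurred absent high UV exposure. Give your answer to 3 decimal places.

p₁ = P(outcome | exposed) = 291/788 = 0.36929
p₀ = P(outcome | unexposed) = 312/3125 = 0.09984
Under exogeneity and monotonicity, PN = (p₁ − p₀)/p₁.
PN = (0.36929 − 0.09984) / 0.36929 ≈ 0.7296

PN ≈ 0.730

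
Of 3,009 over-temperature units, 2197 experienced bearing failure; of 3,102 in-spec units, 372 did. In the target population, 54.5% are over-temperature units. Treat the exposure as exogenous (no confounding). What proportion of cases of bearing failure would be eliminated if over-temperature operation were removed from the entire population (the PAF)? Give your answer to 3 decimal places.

PAF ≈ 0.735

p₁ = P(outcome | exposed) = 2197/3009 = 0.73014
p₀ = P(outcome | unexposed) = 372/3102 = 0.11992
Overall risk P(Y=1) = π·p₁ + (1−π)·p₀ = 0.545×0.73014 + 0.455×0.11992 = 0.45249.
Under exogeneity, PAF = [P(Y=1) − p₀] / P(Y=1).
PAF = (0.45249 − 0.11992) / 0.45249 ≈ 0.7350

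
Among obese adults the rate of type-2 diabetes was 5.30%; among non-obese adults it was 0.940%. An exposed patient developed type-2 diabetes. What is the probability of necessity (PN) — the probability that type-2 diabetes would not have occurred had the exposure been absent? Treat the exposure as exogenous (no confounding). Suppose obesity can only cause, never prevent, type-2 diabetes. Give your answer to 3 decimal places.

p₁ = 0.053, p₀ = 0.0094.
Under exogeneity and monotonicity, PN = (p₁ − p₀) / p₁.
PN = (0.053 − 0.0094) / 0.053 = 0.0436 / 0.053 ≈ 0.8226

PN ≈ 0.823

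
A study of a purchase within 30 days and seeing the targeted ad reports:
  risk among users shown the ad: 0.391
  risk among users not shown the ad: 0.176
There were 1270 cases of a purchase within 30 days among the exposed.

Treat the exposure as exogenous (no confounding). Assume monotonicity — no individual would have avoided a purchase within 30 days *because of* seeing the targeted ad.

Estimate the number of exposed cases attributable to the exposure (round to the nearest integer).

about 698 cases

Let p₁ = 0.391, p₀ = 0.176.
PN = (p₁ − p₀)/p₁ = (0.391 − 0.176) / 0.391 ≈ 0.54987.
Attributable cases ≈ PN × (exposed cases) = 0.54987 × 1270 ≈ 698.34.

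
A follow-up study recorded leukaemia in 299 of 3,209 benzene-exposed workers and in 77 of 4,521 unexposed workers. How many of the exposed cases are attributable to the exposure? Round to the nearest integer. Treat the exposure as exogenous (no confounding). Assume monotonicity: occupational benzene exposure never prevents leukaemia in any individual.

about 244 cases

p₁ = P(outcome | exposed) = 299/3209 = 0.093175
p₀ = P(outcome | unexposed) = 77/4521 = 0.017032
PN = (p₁ − p₀)/p₁ = (0.093175 − 0.017032) / 0.093175 ≈ 0.81721.
Attributable cases ≈ PN × (exposed cases) = 0.81721 × 299 ≈ 244.35.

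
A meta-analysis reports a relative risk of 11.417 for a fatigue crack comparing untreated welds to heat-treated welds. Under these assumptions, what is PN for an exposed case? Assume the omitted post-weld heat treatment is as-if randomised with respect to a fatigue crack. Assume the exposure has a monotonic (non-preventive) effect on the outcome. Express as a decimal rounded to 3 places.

Under exogeneity and monotonicity, PN = (RR − 1) / RR = 1 − 1/RR.
PN = (11.417 − 1) / 11.417 = 10.42 / 11.417 ≈ 0.9124

PN ≈ 0.912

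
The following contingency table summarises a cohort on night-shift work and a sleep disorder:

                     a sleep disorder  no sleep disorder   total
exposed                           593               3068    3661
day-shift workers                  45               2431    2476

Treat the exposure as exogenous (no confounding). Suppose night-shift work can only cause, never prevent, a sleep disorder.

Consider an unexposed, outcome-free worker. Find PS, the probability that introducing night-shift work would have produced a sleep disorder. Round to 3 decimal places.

p₁ = P(outcome | exposed) = 593/3661 = 0.16198
p₀ = P(outcome | unexposed) = 45/2476 = 0.018174
Under exogeneity and monotonicity, PS = (p₁ − p₀)/(1 − p₀).
PS = (0.16198 − 0.018174) / 0.98183 ≈ 0.1465

PS ≈ 0.146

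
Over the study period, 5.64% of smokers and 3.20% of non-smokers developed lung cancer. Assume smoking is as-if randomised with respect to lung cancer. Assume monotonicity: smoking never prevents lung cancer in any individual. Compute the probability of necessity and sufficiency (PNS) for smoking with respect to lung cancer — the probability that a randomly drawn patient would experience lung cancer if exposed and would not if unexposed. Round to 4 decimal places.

PNS ≈ 0.0244

p₁ = 0.0564, p₀ = 0.032.
Under exogeneity and monotonicity, PNS = p₁ − p₀.
PNS = 0.0564 − 0.032 = 0.0244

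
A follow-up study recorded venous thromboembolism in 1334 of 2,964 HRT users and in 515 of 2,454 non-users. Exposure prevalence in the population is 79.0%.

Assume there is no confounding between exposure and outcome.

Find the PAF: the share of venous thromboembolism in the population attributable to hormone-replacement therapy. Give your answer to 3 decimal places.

p₁ = P(outcome | exposed) = 1334/2964 = 0.45007
p₀ = P(outcome | unexposed) = 515/2454 = 0.20986
Overall risk P(Y=1) = π·p₁ + (1−π)·p₀ = 0.79×0.45007 + 0.21×0.20986 = 0.39962.
Under exogeneity, PAF = [P(Y=1) − p₀] / P(Y=1).
PAF = (0.39962 − 0.20986) / 0.39962 ≈ 0.4749

PAF ≈ 0.475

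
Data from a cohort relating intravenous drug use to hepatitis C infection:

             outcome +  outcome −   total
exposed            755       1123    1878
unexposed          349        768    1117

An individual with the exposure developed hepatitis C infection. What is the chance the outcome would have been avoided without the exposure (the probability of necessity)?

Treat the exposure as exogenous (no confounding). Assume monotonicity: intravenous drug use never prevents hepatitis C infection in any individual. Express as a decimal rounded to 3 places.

p₁ = P(outcome | exposed) = 755/1878 = 0.40202
p₀ = P(outcome | unexposed) = 349/1117 = 0.31244
Under exogeneity and monotonicity, PN = (p₁ − p₀)/p₁.
PN = (0.40202 − 0.31244) / 0.40202 ≈ 0.2228

PN ≈ 0.223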